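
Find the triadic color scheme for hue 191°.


Triadic: equally spaced at 120° intervals
H1 = 191°
H2 = (191 + 120) mod 360 = 311°
H3 = (191 + 240) mod 360 = 71°
Triadic = 191°, 311°, 71°


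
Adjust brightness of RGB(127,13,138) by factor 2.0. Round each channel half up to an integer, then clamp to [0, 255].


Multiply each channel by 2.0, round half up, clamp to [0, 255]
R: 127×2.0 = 254
G: 13×2.0 = 26
B: 138×2.0 = 276 → clamp → 255
= RGB(254, 26, 255)


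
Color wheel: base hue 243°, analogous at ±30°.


Base hue: 243°
Left analog: (243 - 30) mod 360 = 213°
Right analog: (243 + 30) mod 360 = 273°
Analogous hues = 213° and 273°


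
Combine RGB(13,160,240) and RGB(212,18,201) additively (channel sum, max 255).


Additive: each channel = min(255, C₁+C₂)
R: 13+212 = 225 → 225
G: 160+18 = 178 → 178
B: 240+201 = 441 → 255
= RGB(225, 178, 255)


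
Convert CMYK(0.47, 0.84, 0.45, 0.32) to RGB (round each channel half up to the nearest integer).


R = 255 × (1-C) × (1-K) = 255 × 0.53 × 0.68 = 91.902 → 92
G = 255 × (1-M) × (1-K) = 255 × 0.16 × 0.68 = 27.744 → 28
B = 255 × (1-Y) × (1-K) = 255 × 0.55 × 0.68 = 95.37 → 95
= RGB(92, 28, 95)


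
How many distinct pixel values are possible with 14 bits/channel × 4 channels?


Total bits = 14 bits/channel × 4 channels = 56 bits
Distinct pixel values = 2^56
= 72,057,594,037,927,936 pixel values


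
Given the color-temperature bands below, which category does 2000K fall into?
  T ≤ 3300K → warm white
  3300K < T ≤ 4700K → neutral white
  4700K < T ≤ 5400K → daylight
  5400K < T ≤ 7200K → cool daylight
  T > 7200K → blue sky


Temperature: 2000K
2000K ≤ 3300K → warm white
Classification: warm white


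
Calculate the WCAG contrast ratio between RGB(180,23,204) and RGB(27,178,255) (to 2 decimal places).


Linearize each sRGB channel c=v/255: c/12.92 if c ≤ 0.04045 else ((c+0.055)/1.055)^2.4
L = 0.2126×R_lin + 0.7152×G_lin + 0.0722×B_lin
Color 1 (180,23,204):
  R=180: 180/255≈0.7059 > 0.04045 → ((0.7059+0.055)/1.055)^2.4 ≈ 0.45641
  G=23: 23/255≈0.0902 > 0.04045 → ((0.0902+0.055)/1.055)^2.4 ≈ 0.00857
  B=204: 204/255≈0.8000 > 0.04045 → ((0.8000+0.055)/1.055)^2.4 ≈ 0.60383
  L1 = 0.2126×0.45641 + 0.7152×0.00857 + 0.0722×0.60383 ≈ 0.14676
Color 2 (27,178,255):
  R=27: 27/255≈0.1059 > 0.04045 → ((0.1059+0.055)/1.055)^2.4 ≈ 0.01096
  G=178: 178/255≈0.6980 > 0.04045 → ((0.6980+0.055)/1.055)^2.4 ≈ 0.44520
  B=255: 255/255≈1.0000 > 0.04045 → ((1.0000+0.055)/1.055)^2.4 ≈ 1.00000
  L2 = 0.2126×0.01096 + 0.7152×0.44520 + 0.0722×1.00000 ≈ 0.39294
Lighter = 0.39294, Darker = 0.14676
Ratio = (L_lighter + 0.05) / (L_darker + 0.05)
Ratio = (0.39294 + 0.05) / (0.14676 + 0.05) = 0.44294 / 0.19676 ≈ 2.2512
Ratio ≈ 2.25:1


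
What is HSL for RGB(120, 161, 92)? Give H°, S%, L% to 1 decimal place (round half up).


Normalize: R'=120/255≈0.4706, G'=161/255≈0.6314, B'=92/255≈0.3608
Max=161/255, Min=92/255, Δ=Max-Min=69/255
L = (Max+Min)/2 = (161+92)/510 = 253/510 = 0.49607… → L = 49.6%
L ≤ 0.5 → S = Δ/(Max+Min) = 69/(161+92) = 69/253 = 0.27272… → S = 27.3%
(the 1/255 factors cancel in S and H, so raw channel differences can be used)
Max is G' → H = 60 × ((B-R)/Δ + 2) = 60 × ((92-120)/69 + 2)
  -28/69 + 2 = -0.4057… + 2 = 1.5942…
  H = 60 × 1.5942… = 95.652…° → H = 95.7°
= HSL(95.7°, 27.3%, 49.6%)


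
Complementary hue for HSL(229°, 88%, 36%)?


Complement = opposite side of color wheel = hue + 180°
H' = (229 + 180) mod 360 = 49°
S and L unchanged.
= HSL(49°, 88%, 36%)


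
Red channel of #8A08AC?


Color: #8A08AC
R = 8A = 138
G = 08 = 8
B = AC = 172
Red = 138


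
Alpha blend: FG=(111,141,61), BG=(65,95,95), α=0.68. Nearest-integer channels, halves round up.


C = α×F + (1-α)×B, with 1-α = 0.32
R: 0.68×111 + 0.32×65 = 75.48 + 20.80 = 96.28 → 96
G: 0.68×141 + 0.32×95 = 95.88 + 30.40 = 126.28 → 126
B: 0.68×61 + 0.32×95 = 41.48 + 30.40 = 71.88 → 72
= RGB(96, 126, 72)


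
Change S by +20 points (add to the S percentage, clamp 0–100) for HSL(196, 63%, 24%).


Original S = 63%
Adjustment = +20 percentage points
New S = 63 + (20) = 83
Clamp to [0, 100] → 83
= HSL(196°, 83%, 24%)


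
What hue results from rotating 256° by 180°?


New hue = (H + rotation) mod 360
New hue = (256 + 180) mod 360
= 436 mod 360
= 76°


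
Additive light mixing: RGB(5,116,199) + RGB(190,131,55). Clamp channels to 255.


Additive: each channel = min(255, C₁+C₂)
R: 5+190 = 195 → 195
G: 116+131 = 247 → 247
B: 199+55 = 254 → 254
= RGB(195, 247, 254)


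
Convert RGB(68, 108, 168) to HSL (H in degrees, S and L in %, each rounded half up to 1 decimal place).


Normalize: R'=68/255≈0.2667, G'=108/255≈0.4235, B'=168/255≈0.6588
Max=168/255, Min=68/255, Δ=Max-Min=100/255
L = (Max+Min)/2 = (168+68)/510 = 236/510 = 0.46274… → L = 46.3%
L ≤ 0.5 → S = Δ/(Max+Min) = 100/(168+68) = 100/236 = 0.42372… → S = 42.4%
(the 1/255 factors cancel in S and H, so raw channel differences can be used)
Max is B' → H = 60 × ((R-G)/Δ + 4) = 60 × ((68-108)/100 + 4)
  -40/100 + 4 = -0.4 + 4 = 3.6
  H = 60 × 3.6 = 216° → H = 216.0°
= HSL(216.0°, 42.4%, 46.3%)


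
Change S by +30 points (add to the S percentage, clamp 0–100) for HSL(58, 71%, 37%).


Original S = 71%
Adjustment = +30 percentage points
New S = 71 + (30) = 101
Clamp to [0, 100] → 100
= HSL(58°, 100%, 37%)


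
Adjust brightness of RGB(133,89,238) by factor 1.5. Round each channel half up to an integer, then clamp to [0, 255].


Multiply each channel by 1.5, round half up, clamp to [0, 255]
R: 133×1.5 = 199.5 → round → 200
G: 89×1.5 = 133.5 → round → 134
B: 238×1.5 = 357 → clamp → 255
= RGB(200, 134, 255)


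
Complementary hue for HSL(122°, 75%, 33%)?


Complement = opposite side of color wheel = hue + 180°
H' = (122 + 180) mod 360 = 302°
S and L unchanged.
= HSL(302°, 75%, 33%)


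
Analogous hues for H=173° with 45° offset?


Base hue: 173°
Left analog: (173 - 45) mod 360 = 128°
Right analog: (173 + 45) mod 360 = 218°
Analogous hues = 128° and 218°


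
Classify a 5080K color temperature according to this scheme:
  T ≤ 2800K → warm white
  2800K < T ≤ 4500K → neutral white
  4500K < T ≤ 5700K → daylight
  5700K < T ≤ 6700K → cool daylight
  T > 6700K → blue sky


Temperature: 5080K
4500K < 5080K ≤ 5700K → daylight
Classification: daylight


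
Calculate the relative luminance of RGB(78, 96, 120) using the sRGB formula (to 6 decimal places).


Linearize each channel (sRGB transfer function): c = v/255; c_lin = c/12.92 if c ≤ 0.04045, else ((c+0.055)/1.055)^2.4
  R: 78/255 ≈ 0.305882 > 0.04045 → ((0.305882+0.055)/1.055)^2.4 ≈ 0.076185
  G: 96/255 ≈ 0.376471 > 0.04045 → ((0.376471+0.055)/1.055)^2.4 ≈ 0.116971
  B: 120/255 ≈ 0.470588 > 0.04045 → ((0.470588+0.055)/1.055)^2.4 ≈ 0.187821
R_lin = 0.076185, G_lin = 0.116971, B_lin = 0.187821
L = 0.2126×R + 0.7152×G + 0.0722×B
L = 0.2126×0.076185 + 0.7152×0.116971 + 0.0722×0.187821
L ≈ 0.113415


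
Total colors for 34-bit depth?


Colors = 2^bits = 2^34
= 17,179,869,184 colors


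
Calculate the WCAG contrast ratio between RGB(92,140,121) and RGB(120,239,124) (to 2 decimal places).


Linearize each sRGB channel c=v/255: c/12.92 if c ≤ 0.04045 else ((c+0.055)/1.055)^2.4
L = 0.2126×R_lin + 0.7152×G_lin + 0.0722×B_lin
Color 1 (92,140,121):
  R=92: 92/255≈0.3608 > 0.04045 → ((0.3608+0.055)/1.055)^2.4 ≈ 0.10702
  G=140: 140/255≈0.5490 > 0.04045 → ((0.5490+0.055)/1.055)^2.4 ≈ 0.26225
  B=121: 121/255≈0.4745 > 0.04045 → ((0.4745+0.055)/1.055)^2.4 ≈ 0.19120
  L1 = 0.2126×0.10702 + 0.7152×0.26225 + 0.0722×0.19120 ≈ 0.22412
Color 2 (120,239,124):
  R=120: 120/255≈0.4706 > 0.04045 → ((0.4706+0.055)/1.055)^2.4 ≈ 0.18782
  G=239: 239/255≈0.9373 > 0.04045 → ((0.9373+0.055)/1.055)^2.4 ≈ 0.86316
  B=124: 124/255≈0.4863 > 0.04045 → ((0.4863+0.055)/1.055)^2.4 ≈ 0.20156
  L2 = 0.2126×0.18782 + 0.7152×0.86316 + 0.0722×0.20156 ≈ 0.67181
Lighter = 0.67181, Darker = 0.22412
Ratio = (L_lighter + 0.05) / (L_darker + 0.05)
Ratio = (0.67181 + 0.05) / (0.22412 + 0.05) = 0.72181 / 0.27412 ≈ 2.6332
Ratio ≈ 2.63:1


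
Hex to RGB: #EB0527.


EB → 235 (R)
05 → 5 (G)
27 → 39 (B)
= RGB(235, 5, 39)


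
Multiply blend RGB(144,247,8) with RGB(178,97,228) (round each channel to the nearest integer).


Multiply: C = A×B/255, rounded to nearest integer
R: 144×178/255 = 25632/255 ≈ 100.518 → 101
G: 247×97/255 = 23959/255 ≈ 93.957 → 94
B: 8×228/255 = 1824/255 ≈ 7.153 → 7
= RGB(101, 94, 7)


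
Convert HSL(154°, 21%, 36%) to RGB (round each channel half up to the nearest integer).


H=154°, S=0.21, L=0.36
C = (1-|2L-1|)×S = (1-|-0.28|)×0.21 = 0.1512
H' = H/60 = 154/60 ≈ 2.5667; X = C×(1-|H' mod 2 - 1|) = 0.08568
m = L - C/2 = 0.36 - 0.0756 = 0.2844
Sector ⌊H'⌋ = 2 → (R',G',B') = (0.0, 0.1512, 0.08568)
RGB = ((R'+m)×255, (G'+m)×255, (B'+m)×255) = (72.522, 111.078, 94.3704)
Round half up → RGB(73, 111, 94)


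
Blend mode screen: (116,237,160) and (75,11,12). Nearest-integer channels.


Screen: C = 255 - (255-A)×(255-B)/255, rounded to nearest integer
R: 255 - (255-116)×(255-75)/255 = 255 - 25020/255 ≈ 255 - 98.118 = 156.882 → 157
G: 255 - (255-237)×(255-11)/255 = 255 - 4392/255 ≈ 255 - 17.224 = 237.776 → 238
B: 255 - (255-160)×(255-12)/255 = 255 - 23085/255 ≈ 255 - 90.529 = 164.471 → 164
= RGB(157, 238, 164)


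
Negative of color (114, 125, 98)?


Invert: (255-R, 255-G, 255-B)
R: 255-114 = 141
G: 255-125 = 130
B: 255-98 = 157
= RGB(141, 130, 157)


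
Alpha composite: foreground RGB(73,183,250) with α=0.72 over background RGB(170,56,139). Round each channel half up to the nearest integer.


C = α×F + (1-α)×B, with 1-α = 0.28
R: 0.72×73 + 0.28×170 = 52.56 + 47.60 = 100.16 → 100
G: 0.72×183 + 0.28×56 = 131.76 + 15.68 = 147.44 → 147
B: 0.72×250 + 0.28×139 = 180.00 + 38.92 = 218.92 → 219
= RGB(100, 147, 219)


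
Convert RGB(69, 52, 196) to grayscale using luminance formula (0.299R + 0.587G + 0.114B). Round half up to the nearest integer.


Gray = 0.299×R + 0.587×G + 0.114×B
Gray = 0.299×69 + 0.587×52 + 0.114×196
Gray = 20.631 + 30.524 + 22.344
Gray = 73.499 → round half up → 73
Gray = 73


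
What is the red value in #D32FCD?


Color: #D32FCD
R = D3 = 211
G = 2F = 47
B = CD = 205
Red = 211


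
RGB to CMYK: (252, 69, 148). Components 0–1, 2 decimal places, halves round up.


R'=252/255≈0.9882, G'=69/255≈0.2706, B'=148/255≈0.5804
K = 1 - max(R',G',B') = 1 - 252/255 = 3/255 = 0.01176… → 0.01
(1-R'-K)/(1-K) simplifies to (max-R)/max with max = 252:
C = (252-252)/252 = 0/252 = 0 → 0.00
M = (252-69)/252 = 183/252 = 0.72619… → 0.73
Y = (252-148)/252 = 104/252 = 0.41269… → 0.41
= CMYK(0.00, 0.73, 0.41, 0.01)


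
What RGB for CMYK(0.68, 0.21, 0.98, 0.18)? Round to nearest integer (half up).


R = 255 × (1-C) × (1-K) = 255 × 0.32 × 0.82 = 66.912 → 67
G = 255 × (1-M) × (1-K) = 255 × 0.79 × 0.82 = 165.189 → 165
B = 255 × (1-Y) × (1-K) = 255 × 0.02 × 0.82 = 4.182 → 4
= RGB(67, 165, 4)


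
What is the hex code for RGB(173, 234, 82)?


R = 173 → AD (hex)
G = 234 → EA (hex)
B = 82 → 52 (hex)
Hex = #ADEA52


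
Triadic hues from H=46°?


Triadic: equally spaced at 120° intervals
H1 = 46°
H2 = (46 + 120) mod 360 = 166°
H3 = (46 + 240) mod 360 = 286°
Triadic = 46°, 166°, 286°


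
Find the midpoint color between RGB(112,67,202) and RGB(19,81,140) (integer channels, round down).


Midpoint: each channel = ⌊(C₁+C₂)/2⌋
R: ⌊(112+19)/2⌋ = 65
G: ⌊(67+81)/2⌋ = 74
B: ⌊(202+140)/2⌋ = 171
= RGB(65, 74, 171)


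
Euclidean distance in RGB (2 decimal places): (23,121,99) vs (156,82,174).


d = √[(R₁-R₂)² + (G₁-G₂)² + (B₁-B₂)²]
d = √[(23-156)² + (121-82)² + (99-174)²]
d = √[17689 + 1521 + 5625]
d = √24835
d ≈ 157.59


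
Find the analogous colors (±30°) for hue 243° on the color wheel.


Base hue: 243°
Left analog: (243 - 30) mod 360 = 213°
Right analog: (243 + 30) mod 360 = 273°
Analogous hues = 213° and 273°


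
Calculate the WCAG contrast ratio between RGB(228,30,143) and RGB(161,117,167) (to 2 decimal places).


Linearize each sRGB channel c=v/255: c/12.92 if c ≤ 0.04045 else ((c+0.055)/1.055)^2.4
L = 0.2126×R_lin + 0.7152×G_lin + 0.0722×B_lin
Color 1 (228,30,143):
  R=228: 228/255≈0.8941 > 0.04045 → ((0.8941+0.055)/1.055)^2.4 ≈ 0.77582
  G=30: 30/255≈0.1176 > 0.04045 → ((0.1176+0.055)/1.055)^2.4 ≈ 0.01298
  B=143: 143/255≈0.5608 > 0.04045 → ((0.5608+0.055)/1.055)^2.4 ≈ 0.27468
  L1 = 0.2126×0.77582 + 0.7152×0.01298 + 0.0722×0.27468 ≈ 0.19406
Color 2 (161,117,167):
  R=161: 161/255≈0.6314 > 0.04045 → ((0.6314+0.055)/1.055)^2.4 ≈ 0.35640
  G=117: 117/255≈0.4588 > 0.04045 → ((0.4588+0.055)/1.055)^2.4 ≈ 0.17789
  B=167: 167/255≈0.6549 > 0.04045 → ((0.6549+0.055)/1.055)^2.4 ≈ 0.38643
  L2 = 0.2126×0.35640 + 0.7152×0.17789 + 0.0722×0.38643 ≈ 0.23090
Lighter = 0.23090, Darker = 0.19406
Ratio = (L_lighter + 0.05) / (L_darker + 0.05)
Ratio = (0.23090 + 0.05) / (0.19406 + 0.05) = 0.28090 / 0.24406 ≈ 1.1509
Ratio ≈ 1.15:1


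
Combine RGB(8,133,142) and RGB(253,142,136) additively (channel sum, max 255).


Additive: each channel = min(255, C₁+C₂)
R: 8+253 = 261 → 255
G: 133+142 = 275 → 255
B: 142+136 = 278 → 255
= RGB(255, 255, 255)


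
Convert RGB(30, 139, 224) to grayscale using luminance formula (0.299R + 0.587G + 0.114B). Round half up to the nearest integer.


Gray = 0.299×R + 0.587×G + 0.114×B
Gray = 0.299×30 + 0.587×139 + 0.114×224
Gray = 8.970 + 81.593 + 25.536
Gray = 116.099 → round half up → 116
Gray = 116


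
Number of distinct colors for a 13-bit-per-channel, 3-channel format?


Total bits = 13 bits/channel × 3 channels = 39 bits
Distinct colors = 2^39
= 549,755,813,888 colors


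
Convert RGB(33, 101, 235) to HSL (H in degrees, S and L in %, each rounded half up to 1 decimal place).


Normalize: R'=33/255≈0.1294, G'=101/255≈0.3961, B'=235/255≈0.9216
Max=235/255, Min=33/255, Δ=Max-Min=202/255
L = (Max+Min)/2 = (235+33)/510 = 268/510 = 0.52549… → L = 52.5%
L > 0.5 → S = Δ/(2-Max-Min) = 202/(510-235-33) = 202/242 = 0.83471… → S = 83.5%
(the 1/255 factors cancel in S and H, so raw channel differences can be used)
Max is B' → H = 60 × ((R-G)/Δ + 4) = 60 × ((33-101)/202 + 4)
  -68/202 + 4 = -0.3366… + 4 = 3.6633…
  H = 60 × 3.6633… = 219.801…° → H = 219.8°
= HSL(219.8°, 83.5%, 52.5%)


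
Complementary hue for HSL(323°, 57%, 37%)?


Complement = opposite side of color wheel = hue + 180°
H' = (323 + 180) mod 360 = 143°
S and L unchanged.
= HSL(143°, 57%, 37%)


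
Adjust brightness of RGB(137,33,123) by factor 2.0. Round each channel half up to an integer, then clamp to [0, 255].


Multiply each channel by 2.0, round half up, clamp to [0, 255]
R: 137×2.0 = 274 → clamp → 255
G: 33×2.0 = 66
B: 123×2.0 = 246
= RGB(255, 66, 246)


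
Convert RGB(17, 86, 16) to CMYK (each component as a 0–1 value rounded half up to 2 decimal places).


R'=17/255≈0.0667, G'=86/255≈0.3373, B'=16/255≈0.0627
K = 1 - max(R',G',B') = 1 - 86/255 = 169/255 = 0.66274… → 0.66
(1-R'-K)/(1-K) simplifies to (max-R)/max with max = 86:
C = (86-17)/86 = 69/86 = 0.80232… → 0.80
M = (86-86)/86 = 0/86 = 0 → 0.00
Y = (86-16)/86 = 70/86 = 0.81395… → 0.81
= CMYK(0.80, 0.00, 0.81, 0.66)


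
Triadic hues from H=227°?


Triadic: equally spaced at 120° intervals
H1 = 227°
H2 = (227 + 120) mod 360 = 347°
H3 = (227 + 240) mod 360 = 107°
Triadic = 227°, 347°, 107°


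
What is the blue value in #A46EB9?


Color: #A46EB9
R = A4 = 164
G = 6E = 110
B = B9 = 185
Blue = 185


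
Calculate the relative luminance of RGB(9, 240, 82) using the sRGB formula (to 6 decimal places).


Linearize each channel (sRGB transfer function): c = v/255; c_lin = c/12.92 if c ≤ 0.04045, else ((c+0.055)/1.055)^2.4
  R: 9/255 ≈ 0.035294 ≤ 0.04045 → 0.035294/12.92 ≈ 0.002732
  G: 240/255 ≈ 0.941176 > 0.04045 → ((0.941176+0.055)/1.055)^2.4 ≈ 0.871367
  B: 82/255 ≈ 0.321569 > 0.04045 → ((0.321569+0.055)/1.055)^2.4 ≈ 0.084376
R_lin = 0.002732, G_lin = 0.871367, B_lin = 0.084376
L = 0.2126×R + 0.7152×G + 0.0722×B
L = 0.2126×0.002732 + 0.7152×0.871367 + 0.0722×0.084376
L ≈ 0.629874


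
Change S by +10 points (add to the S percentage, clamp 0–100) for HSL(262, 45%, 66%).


Original S = 45%
Adjustment = +10 percentage points
New S = 45 + (10) = 55
Clamp to [0, 100] → 55
= HSL(262°, 55%, 66%)


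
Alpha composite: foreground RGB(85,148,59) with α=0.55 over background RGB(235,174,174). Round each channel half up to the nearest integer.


C = α×F + (1-α)×B, with 1-α = 0.45
R: 0.55×85 + 0.45×235 = 46.75 + 105.75 = 152.50 → 153
G: 0.55×148 + 0.45×174 = 81.40 + 78.30 = 159.70 → 160
B: 0.55×59 + 0.45×174 = 32.45 + 78.30 = 110.75 → 111
= RGB(153, 160, 111)


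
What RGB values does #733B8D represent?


73 → 115 (R)
3B → 59 (G)
8D → 141 (B)
= RGB(115, 59, 141)


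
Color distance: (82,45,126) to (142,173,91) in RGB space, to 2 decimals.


d = √[(R₁-R₂)² + (G₁-G₂)² + (B₁-B₂)²]
d = √[(82-142)² + (45-173)² + (126-91)²]
d = √[3600 + 16384 + 1225]
d = √21209
d ≈ 145.63


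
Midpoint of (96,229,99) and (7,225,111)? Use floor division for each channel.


Midpoint: each channel = ⌊(C₁+C₂)/2⌋
R: ⌊(96+7)/2⌋ = 51
G: ⌊(229+225)/2⌋ = 227
B: ⌊(99+111)/2⌋ = 105
= RGB(51, 227, 105)


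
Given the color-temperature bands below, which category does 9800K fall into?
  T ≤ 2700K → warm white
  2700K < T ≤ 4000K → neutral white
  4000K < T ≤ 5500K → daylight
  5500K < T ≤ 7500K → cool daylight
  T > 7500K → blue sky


Temperature: 9800K
9800K > 7500K → blue sky
Classification: blue sky


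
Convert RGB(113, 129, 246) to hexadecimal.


R = 113 → 71 (hex)
G = 129 → 81 (hex)
B = 246 → F6 (hex)
Hex = #7181F6


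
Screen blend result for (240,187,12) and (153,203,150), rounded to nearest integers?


Screen: C = 255 - (255-A)×(255-B)/255, rounded to nearest integer
R: 255 - (255-240)×(255-153)/255 = 255 - 1530/255 ≈ 255 - 6.000 = 249.000 → 249
G: 255 - (255-187)×(255-203)/255 = 255 - 3536/255 ≈ 255 - 13.867 = 241.133 → 241
B: 255 - (255-12)×(255-150)/255 = 255 - 25515/255 ≈ 255 - 100.059 = 154.941 → 155
= RGB(249, 241, 155)


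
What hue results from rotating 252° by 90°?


New hue = (H + rotation) mod 360
New hue = (252 + 90) mod 360
= 342 mod 360
= 342°


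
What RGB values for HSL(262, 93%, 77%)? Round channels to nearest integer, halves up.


H=262°, S=0.93, L=0.77
C = (1-|2L-1|)×S = (1-|0.54|)×0.93 = 0.4278
H' = H/60 = 262/60 ≈ 4.3667; X = C×(1-|H' mod 2 - 1|) = 0.15686
m = L - C/2 = 0.77 - 0.2139 = 0.5561
Sector ⌊H'⌋ = 4 → (R',G',B') = (0.15686, 0.0, 0.4278)
RGB = ((R'+m)×255, (G'+m)×255, (B'+m)×255) = (181.8048, 141.8055, 250.8945)
Round half up → RGB(182, 142, 251)


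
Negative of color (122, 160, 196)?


Invert: (255-R, 255-G, 255-B)
R: 255-122 = 133
G: 255-160 = 95
B: 255-196 = 59
= RGB(133, 95, 59)


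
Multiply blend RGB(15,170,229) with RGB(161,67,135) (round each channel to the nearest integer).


Multiply: C = A×B/255, rounded to nearest integer
R: 15×161/255 = 2415/255 ≈ 9.471 → 9
G: 170×67/255 = 11390/255 ≈ 44.667 → 45
B: 229×135/255 = 30915/255 ≈ 121.235 → 121
= RGB(9, 45, 121)


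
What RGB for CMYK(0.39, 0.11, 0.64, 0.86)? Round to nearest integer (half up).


R = 255 × (1-C) × (1-K) = 255 × 0.61 × 0.14 = 21.777 → 22
G = 255 × (1-M) × (1-K) = 255 × 0.89 × 0.14 = 31.773 → 32
B = 255 × (1-Y) × (1-K) = 255 × 0.36 × 0.14 = 12.852 → 13
= RGB(22, 32, 13)


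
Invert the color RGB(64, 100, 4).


Invert: (255-R, 255-G, 255-B)
R: 255-64 = 191
G: 255-100 = 155
B: 255-4 = 251
= RGB(191, 155, 251)


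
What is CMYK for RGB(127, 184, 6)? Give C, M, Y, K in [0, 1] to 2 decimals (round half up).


R'=127/255≈0.4980, G'=184/255≈0.7216, B'=6/255≈0.0235
K = 1 - max(R',G',B') = 1 - 184/255 = 71/255 = 0.27843… → 0.28
(1-R'-K)/(1-K) simplifies to (max-R)/max with max = 184:
C = (184-127)/184 = 57/184 = 0.30978… → 0.31
M = (184-184)/184 = 0/184 = 0 → 0.00
Y = (184-6)/184 = 178/184 = 0.96739… → 0.97
= CMYK(0.31, 0.00, 0.97, 0.28)


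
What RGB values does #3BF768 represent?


3B → 59 (R)
F7 → 247 (G)
68 → 104 (B)
= RGB(59, 247, 104)


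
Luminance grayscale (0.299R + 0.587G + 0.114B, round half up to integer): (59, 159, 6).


Gray = 0.299×R + 0.587×G + 0.114×B
Gray = 0.299×59 + 0.587×159 + 0.114×6
Gray = 17.641 + 93.333 + 0.684
Gray = 111.658 → round half up → 112
Gray = 112


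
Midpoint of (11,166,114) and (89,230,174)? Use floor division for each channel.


Midpoint: each channel = ⌊(C₁+C₂)/2⌋
R: ⌊(11+89)/2⌋ = 50
G: ⌊(166+230)/2⌋ = 198
B: ⌊(114+174)/2⌋ = 144
= RGB(50, 198, 144)


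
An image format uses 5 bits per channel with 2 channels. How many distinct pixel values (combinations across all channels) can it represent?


Total bits = 5 bits/channel × 2 channels = 10 bits
Distinct pixel values = 2^10
= 1,024 pixel values


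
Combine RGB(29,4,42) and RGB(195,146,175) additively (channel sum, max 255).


Additive: each channel = min(255, C₁+C₂)
R: 29+195 = 224 → 224
G: 4+146 = 150 → 150
B: 42+175 = 217 → 217
= RGB(224, 150, 217)


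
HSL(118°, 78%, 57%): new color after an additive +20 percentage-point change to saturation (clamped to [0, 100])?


Original S = 78%
Adjustment = +20 percentage points
New S = 78 + (20) = 98
Clamp to [0, 100] → 98
= HSL(118°, 98%, 57%)


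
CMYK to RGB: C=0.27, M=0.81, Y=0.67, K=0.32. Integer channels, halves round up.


R = 255 × (1-C) × (1-K) = 255 × 0.73 × 0.68 = 126.582 → 127
G = 255 × (1-M) × (1-K) = 255 × 0.19 × 0.68 = 32.946 → 33
B = 255 × (1-Y) × (1-K) = 255 × 0.33 × 0.68 = 57.222 → 57
= RGB(127, 33, 57)


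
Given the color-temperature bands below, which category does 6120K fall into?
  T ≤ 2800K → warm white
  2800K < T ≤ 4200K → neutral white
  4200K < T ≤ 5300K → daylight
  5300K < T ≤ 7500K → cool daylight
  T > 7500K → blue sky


Temperature: 6120K
5300K < 6120K ≤ 7500K → cool daylight
Classification: cool daylight


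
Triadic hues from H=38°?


Triadic: equally spaced at 120° intervals
H1 = 38°
H2 = (38 + 120) mod 360 = 158°
H3 = (38 + 240) mod 360 = 278°
Triadic = 38°, 158°, 278°


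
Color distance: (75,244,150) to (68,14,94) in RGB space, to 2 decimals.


d = √[(R₁-R₂)² + (G₁-G₂)² + (B₁-B₂)²]
d = √[(75-68)² + (244-14)² + (150-94)²]
d = √[49 + 52900 + 3136]
d = √56085
d ≈ 236.82


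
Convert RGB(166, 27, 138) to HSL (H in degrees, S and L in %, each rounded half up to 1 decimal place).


Normalize: R'=166/255≈0.6510, G'=27/255≈0.1059, B'=138/255≈0.5412
Max=166/255, Min=27/255, Δ=Max-Min=139/255
L = (Max+Min)/2 = (166+27)/510 = 193/510 = 0.37843… → L = 37.8%
L ≤ 0.5 → S = Δ/(Max+Min) = 139/(166+27) = 139/193 = 0.72020… → S = 72.0%
(the 1/255 factors cancel in S and H, so raw channel differences can be used)
Max is R' → H = 60 × (((G-B)/Δ) mod 6) = 60 × (((27-138)/139) mod 6)
  (-111)/139 = -0.7985…; negative, so add 6 → 5.2014…
  H = 60 × 5.2014… = 312.086…° → H = 312.1°
= HSL(312.1°, 72.0%, 37.8%)


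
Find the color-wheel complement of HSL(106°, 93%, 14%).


Complement = opposite side of color wheel = hue + 180°
H' = (106 + 180) mod 360 = 286°
S and L unchanged.
= HSL(286°, 93%, 14%)


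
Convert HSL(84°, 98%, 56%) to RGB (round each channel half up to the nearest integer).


H=84°, S=0.98, L=0.56
C = (1-|2L-1|)×S = (1-|0.12|)×0.98 = 0.8624
H' = H/60 = 84/60 ≈ 1.4000; X = C×(1-|H' mod 2 - 1|) = 0.51744
m = L - C/2 = 0.56 - 0.4312 = 0.1288
Sector ⌊H'⌋ = 1 → (R',G',B') = (0.51744, 0.8624, 0.0)
RGB = ((R'+m)×255, (G'+m)×255, (B'+m)×255) = (164.7912, 252.756, 32.844)
Round half up → RGB(165, 253, 33)


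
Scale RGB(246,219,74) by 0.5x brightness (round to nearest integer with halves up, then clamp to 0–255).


Multiply each channel by 0.5, round half up, clamp to [0, 255]
R: 246×0.5 = 123
G: 219×0.5 = 109.5 → round → 110
B: 74×0.5 = 37
= RGB(123, 110, 37)


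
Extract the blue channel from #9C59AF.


Color: #9C59AF
R = 9C = 156
G = 59 = 89
B = AF = 175
Blue = 175


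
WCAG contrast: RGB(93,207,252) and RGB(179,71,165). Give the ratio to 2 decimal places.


Linearize each sRGB channel c=v/255: c/12.92 if c ≤ 0.04045 else ((c+0.055)/1.055)^2.4
L = 0.2126×R_lin + 0.7152×G_lin + 0.0722×B_lin
Color 1 (93,207,252):
  R=93: 93/255≈0.3647 > 0.04045 → ((0.3647+0.055)/1.055)^2.4 ≈ 0.10946
  G=207: 207/255≈0.8118 > 0.04045 → ((0.8118+0.055)/1.055)^2.4 ≈ 0.62396
  B=252: 252/255≈0.9882 > 0.04045 → ((0.9882+0.055)/1.055)^2.4 ≈ 0.97345
  L1 = 0.2126×0.10946 + 0.7152×0.62396 + 0.0722×0.97345 ≈ 0.53981
Color 2 (179,71,165):
  R=179: 179/255≈0.7020 > 0.04045 → ((0.7020+0.055)/1.055)^2.4 ≈ 0.45079
  G=71: 71/255≈0.2784 > 0.04045 → ((0.2784+0.055)/1.055)^2.4 ≈ 0.06301
  B=165: 165/255≈0.6471 > 0.04045 → ((0.6471+0.055)/1.055)^2.4 ≈ 0.37626
  L2 = 0.2126×0.45079 + 0.7152×0.06301 + 0.0722×0.37626 ≈ 0.16807
Lighter = 0.53981, Darker = 0.16807
Ratio = (L_lighter + 0.05) / (L_darker + 0.05)
Ratio = (0.53981 + 0.05) / (0.16807 + 0.05) = 0.58981 / 0.21807 ≈ 2.7047
Ratio ≈ 2.70:1


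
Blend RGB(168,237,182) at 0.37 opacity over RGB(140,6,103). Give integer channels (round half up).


C = α×F + (1-α)×B, with 1-α = 0.63
R: 0.37×168 + 0.63×140 = 62.16 + 88.20 = 150.36 → 150
G: 0.37×237 + 0.63×6 = 87.69 + 3.78 = 91.47 → 91
B: 0.37×182 + 0.63×103 = 67.34 + 64.89 = 132.23 → 132
= RGB(150, 91, 132)


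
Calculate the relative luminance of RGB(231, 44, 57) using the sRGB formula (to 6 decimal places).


Linearize each channel (sRGB transfer function): c = v/255; c_lin = c/12.92 if c ≤ 0.04045, else ((c+0.055)/1.055)^2.4
  R: 231/255 ≈ 0.905882 > 0.04045 → ((0.905882+0.055)/1.055)^2.4 ≈ 0.799103
  G: 44/255 ≈ 0.172549 > 0.04045 → ((0.172549+0.055)/1.055)^2.4 ≈ 0.025187
  B: 57/255 ≈ 0.223529 > 0.04045 → ((0.223529+0.055)/1.055)^2.4 ≈ 0.040915
R_lin = 0.799103, G_lin = 0.025187, B_lin = 0.040915
L = 0.2126×R + 0.7152×G + 0.0722×B
L = 0.2126×0.799103 + 0.7152×0.025187 + 0.0722×0.040915
L ≈ 0.190857


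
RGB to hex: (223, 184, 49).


R = 223 → DF (hex)
G = 184 → B8 (hex)
B = 49 → 31 (hex)
Hex = #DFB831


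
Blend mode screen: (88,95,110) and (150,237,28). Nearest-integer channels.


Screen: C = 255 - (255-A)×(255-B)/255, rounded to nearest integer
R: 255 - (255-88)×(255-150)/255 = 255 - 17535/255 ≈ 255 - 68.765 = 186.235 → 186
G: 255 - (255-95)×(255-237)/255 = 255 - 2880/255 ≈ 255 - 11.294 = 243.706 → 244
B: 255 - (255-110)×(255-28)/255 = 255 - 32915/255 ≈ 255 - 129.078 = 125.922 → 126
= RGB(186, 244, 126)


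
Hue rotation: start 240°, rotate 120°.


New hue = (H + rotation) mod 360
New hue = (240 + 120) mod 360
= 360 mod 360
= 0°


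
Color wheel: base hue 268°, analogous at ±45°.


Base hue: 268°
Left analog: (268 - 45) mod 360 = 223°
Right analog: (268 + 45) mod 360 = 313°
Analogous hues = 223° and 313°


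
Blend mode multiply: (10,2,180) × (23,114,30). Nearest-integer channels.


Multiply: C = A×B/255, rounded to nearest integer
R: 10×23/255 = 230/255 ≈ 0.902 → 1
G: 2×114/255 = 228/255 ≈ 0.894 → 1
B: 180×30/255 = 5400/255 ≈ 21.176 → 21
= RGB(1, 1, 21)


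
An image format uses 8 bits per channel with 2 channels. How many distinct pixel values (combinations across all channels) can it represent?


Total bits = 8 bits/channel × 2 channels = 16 bits
Distinct pixel values = 2^16
= 65,536 pixel values


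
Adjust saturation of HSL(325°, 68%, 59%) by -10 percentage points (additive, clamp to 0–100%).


Original S = 68%
Adjustment = -10 percentage points
New S = 68 + (-10) = 58
Clamp to [0, 100] → 58
= HSL(325°, 58%, 59%)


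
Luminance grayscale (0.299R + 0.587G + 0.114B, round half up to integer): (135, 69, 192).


Gray = 0.299×R + 0.587×G + 0.114×B
Gray = 0.299×135 + 0.587×69 + 0.114×192
Gray = 40.365 + 40.503 + 21.888
Gray = 102.756 → round half up → 103
Gray = 103


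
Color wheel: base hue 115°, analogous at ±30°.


Base hue: 115°
Left analog: (115 - 30) mod 360 = 85°
Right analog: (115 + 30) mod 360 = 145°
Analogous hues = 85° and 145°


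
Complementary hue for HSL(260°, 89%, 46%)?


Complement = opposite side of color wheel = hue + 180°
H' = (260 + 180) mod 360 = 80°
S and L unchanged.
= HSL(80°, 89%, 46%)


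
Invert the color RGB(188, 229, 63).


Invert: (255-R, 255-G, 255-B)
R: 255-188 = 67
G: 255-229 = 26
B: 255-63 = 192
= RGB(67, 26, 192)


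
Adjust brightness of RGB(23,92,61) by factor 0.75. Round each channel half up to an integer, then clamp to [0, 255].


Multiply each channel by 0.75, round half up, clamp to [0, 255]
R: 23×0.75 = 17.25 → round → 17
G: 92×0.75 = 69
B: 61×0.75 = 45.75 → round → 46
= RGB(17, 69, 46)


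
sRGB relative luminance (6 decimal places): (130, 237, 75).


Linearize each channel (sRGB transfer function): c = v/255; c_lin = c/12.92 if c ≤ 0.04045, else ((c+0.055)/1.055)^2.4
  R: 130/255 ≈ 0.509804 > 0.04045 → ((0.509804+0.055)/1.055)^2.4 ≈ 0.223228
  G: 237/255 ≈ 0.929412 > 0.04045 → ((0.929412+0.055)/1.055)^2.4 ≈ 0.846873
  B: 75/255 ≈ 0.294118 > 0.04045 → ((0.294118+0.055)/1.055)^2.4 ≈ 0.070360
R_lin = 0.223228, G_lin = 0.846873, B_lin = 0.070360
L = 0.2126×R + 0.7152×G + 0.0722×B
L = 0.2126×0.223228 + 0.7152×0.846873 + 0.0722×0.070360
L ≈ 0.658222


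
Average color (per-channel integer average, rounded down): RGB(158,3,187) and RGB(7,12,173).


Midpoint: each channel = ⌊(C₁+C₂)/2⌋
R: ⌊(158+7)/2⌋ = 82
G: ⌊(3+12)/2⌋ = 7
B: ⌊(187+173)/2⌋ = 180
= RGB(82, 7, 180)


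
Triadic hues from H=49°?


Triadic: equally spaced at 120° intervals
H1 = 49°
H2 = (49 + 120) mod 360 = 169°
H3 = (49 + 240) mod 360 = 289°
Triadic = 49°, 169°, 289°


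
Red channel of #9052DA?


Color: #9052DA
R = 90 = 144
G = 52 = 82
B = DA = 218
Red = 144


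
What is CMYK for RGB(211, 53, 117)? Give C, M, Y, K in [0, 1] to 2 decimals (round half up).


R'=211/255≈0.8275, G'=53/255≈0.2078, B'=117/255≈0.4588
K = 1 - max(R',G',B') = 1 - 211/255 = 44/255 = 0.17254… → 0.17
(1-R'-K)/(1-K) simplifies to (max-R)/max with max = 211:
C = (211-211)/211 = 0/211 = 0 → 0.00
M = (211-53)/211 = 158/211 = 0.74881… → 0.75
Y = (211-117)/211 = 94/211 = 0.44549… → 0.45
= CMYK(0.00, 0.75, 0.45, 0.17)


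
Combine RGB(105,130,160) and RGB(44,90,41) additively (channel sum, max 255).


Additive: each channel = min(255, C₁+C₂)
R: 105+44 = 149 → 149
G: 130+90 = 220 → 220
B: 160+41 = 201 → 201
= RGB(149, 220, 201)


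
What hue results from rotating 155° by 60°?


New hue = (H + rotation) mod 360
New hue = (155 + 60) mod 360
= 215 mod 360
= 215°


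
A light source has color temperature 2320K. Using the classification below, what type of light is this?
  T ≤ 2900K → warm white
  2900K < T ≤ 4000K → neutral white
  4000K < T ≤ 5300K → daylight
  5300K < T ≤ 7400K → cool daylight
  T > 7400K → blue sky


Temperature: 2320K
2320K ≤ 2900K → warm white
Classification: warm white


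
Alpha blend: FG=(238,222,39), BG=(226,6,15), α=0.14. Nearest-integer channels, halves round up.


C = α×F + (1-α)×B, with 1-α = 0.86
R: 0.14×238 + 0.86×226 = 33.32 + 194.36 = 227.68 → 228
G: 0.14×222 + 0.86×6 = 31.08 + 5.16 = 36.24 → 36
B: 0.14×39 + 0.86×15 = 5.46 + 12.90 = 18.36 → 18
= RGB(228, 36, 18)


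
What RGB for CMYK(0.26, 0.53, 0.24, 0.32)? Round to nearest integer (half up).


R = 255 × (1-C) × (1-K) = 255 × 0.74 × 0.68 = 128.316 → 128
G = 255 × (1-M) × (1-K) = 255 × 0.47 × 0.68 = 81.498 → 81
B = 255 × (1-Y) × (1-K) = 255 × 0.76 × 0.68 = 131.784 → 132
= RGB(128, 81, 132)


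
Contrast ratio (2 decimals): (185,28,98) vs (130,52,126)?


Linearize each sRGB channel c=v/255: c/12.92 if c ≤ 0.04045 else ((c+0.055)/1.055)^2.4
L = 0.2126×R_lin + 0.7152×G_lin + 0.0722×B_lin
Color 1 (185,28,98):
  R=185: 185/255≈0.7255 > 0.04045 → ((0.7255+0.055)/1.055)^2.4 ≈ 0.48515
  G=28: 28/255≈0.1098 > 0.04045 → ((0.1098+0.055)/1.055)^2.4 ≈ 0.01161
  B=98: 98/255≈0.3843 > 0.04045 → ((0.3843+0.055)/1.055)^2.4 ≈ 0.12214
  L1 = 0.2126×0.48515 + 0.7152×0.01161 + 0.0722×0.12214 ≈ 0.12027
Color 2 (130,52,126):
  R=130: 130/255≈0.5098 > 0.04045 → ((0.5098+0.055)/1.055)^2.4 ≈ 0.22323
  G=52: 52/255≈0.2039 > 0.04045 → ((0.2039+0.055)/1.055)^2.4 ≈ 0.03434
  B=126: 126/255≈0.4941 > 0.04045 → ((0.4941+0.055)/1.055)^2.4 ≈ 0.20864
  L2 = 0.2126×0.22323 + 0.7152×0.03434 + 0.0722×0.20864 ≈ 0.08708
Lighter = 0.12027, Darker = 0.08708
Ratio = (L_lighter + 0.05) / (L_darker + 0.05)
Ratio = (0.12027 + 0.05) / (0.08708 + 0.05) = 0.17027 / 0.13708 ≈ 1.2421
Ratio ≈ 1.24:1


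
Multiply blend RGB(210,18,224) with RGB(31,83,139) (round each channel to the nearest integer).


Multiply: C = A×B/255, rounded to nearest integer
R: 210×31/255 = 6510/255 ≈ 25.529 → 26
G: 18×83/255 = 1494/255 ≈ 5.859 → 6
B: 224×139/255 = 31136/255 ≈ 122.102 → 122
= RGB(26, 6, 122)


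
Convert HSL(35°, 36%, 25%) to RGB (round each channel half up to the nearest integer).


H=35°, S=0.36, L=0.25
C = (1-|2L-1|)×S = (1-|-0.50|)×0.36 = 0.18
H' = H/60 = 35/60 ≈ 0.5833; X = C×(1-|H' mod 2 - 1|) = 0.105
m = L - C/2 = 0.25 - 0.09 = 0.16
Sector ⌊H'⌋ = 0 → (R',G',B') = (0.18, 0.105, 0.0)
RGB = ((R'+m)×255, (G'+m)×255, (B'+m)×255) = (86.7, 67.575, 40.8)
Round half up → RGB(87, 68, 41)


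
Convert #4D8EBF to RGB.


4D → 77 (R)
8E → 142 (G)
BF → 191 (B)
= RGB(77, 142, 191)


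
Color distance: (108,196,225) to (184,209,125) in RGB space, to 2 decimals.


d = √[(R₁-R₂)² + (G₁-G₂)² + (B₁-B₂)²]
d = √[(108-184)² + (196-209)² + (225-125)²]
d = √[5776 + 169 + 10000]
d = √15945
d ≈ 126.27


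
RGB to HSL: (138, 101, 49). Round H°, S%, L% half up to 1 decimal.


Normalize: R'=138/255≈0.5412, G'=101/255≈0.3961, B'=49/255≈0.1922
Max=138/255, Min=49/255, Δ=Max-Min=89/255
L = (Max+Min)/2 = (138+49)/510 = 187/510 = 0.36666… → L = 36.7%
L ≤ 0.5 → S = Δ/(Max+Min) = 89/(138+49) = 89/187 = 0.47593… → S = 47.6%
(the 1/255 factors cancel in S and H, so raw channel differences can be used)
Max is R' → H = 60 × (((G-B)/Δ) mod 6) = 60 × (((101-49)/89) mod 6)
  52/89 = 0.5842…
  H = 60 × 0.5842… = 35.056…° → H = 35.1°
= HSL(35.1°, 47.6%, 36.7%)


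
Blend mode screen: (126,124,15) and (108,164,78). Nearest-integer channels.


Screen: C = 255 - (255-A)×(255-B)/255, rounded to nearest integer
R: 255 - (255-126)×(255-108)/255 = 255 - 18963/255 ≈ 255 - 74.365 = 180.635 → 181
G: 255 - (255-124)×(255-164)/255 = 255 - 11921/255 ≈ 255 - 46.749 = 208.251 → 208
B: 255 - (255-15)×(255-78)/255 = 255 - 42480/255 ≈ 255 - 166.588 = 88.412 → 88
= RGB(181, 208, 88)


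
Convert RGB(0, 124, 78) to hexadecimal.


R = 0 → 00 (hex)
G = 124 → 7C (hex)
B = 78 → 4E (hex)
Hex = #007C4E


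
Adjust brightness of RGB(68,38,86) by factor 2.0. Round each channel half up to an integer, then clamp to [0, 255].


Multiply each channel by 2.0, round half up, clamp to [0, 255]
R: 68×2.0 = 136
G: 38×2.0 = 76
B: 86×2.0 = 172
= RGB(136, 76, 172)


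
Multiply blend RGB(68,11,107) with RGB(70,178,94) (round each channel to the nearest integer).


Multiply: C = A×B/255, rounded to nearest integer
R: 68×70/255 = 4760/255 ≈ 18.667 → 19
G: 11×178/255 = 1958/255 ≈ 7.678 → 8
B: 107×94/255 = 10058/255 ≈ 39.443 → 39
= RGB(19, 8, 39)


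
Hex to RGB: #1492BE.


14 → 20 (R)
92 → 146 (G)
BE → 190 (B)
= RGB(20, 146, 190)


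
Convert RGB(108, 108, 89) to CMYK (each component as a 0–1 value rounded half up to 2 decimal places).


R'=108/255≈0.4235, G'=108/255≈0.4235, B'=89/255≈0.3490
K = 1 - max(R',G',B') = 1 - 108/255 = 147/255 = 0.57647… → 0.58
(1-R'-K)/(1-K) simplifies to (max-R)/max with max = 108:
C = (108-108)/108 = 0/108 = 0 → 0.00
M = (108-108)/108 = 0/108 = 0 → 0.00
Y = (108-89)/108 = 19/108 = 0.17592… → 0.18
= CMYK(0.00, 0.00, 0.18, 0.58)


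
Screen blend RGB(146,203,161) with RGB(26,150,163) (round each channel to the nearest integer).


Screen: C = 255 - (255-A)×(255-B)/255, rounded to nearest integer
R: 255 - (255-146)×(255-26)/255 = 255 - 24961/255 ≈ 255 - 97.886 = 157.114 → 157
G: 255 - (255-203)×(255-150)/255 = 255 - 5460/255 ≈ 255 - 21.412 = 233.588 → 234
B: 255 - (255-161)×(255-163)/255 = 255 - 8648/255 ≈ 255 - 33.914 = 221.086 → 221
= RGB(157, 234, 221)


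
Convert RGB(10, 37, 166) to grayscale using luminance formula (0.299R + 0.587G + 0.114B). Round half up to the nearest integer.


Gray = 0.299×R + 0.587×G + 0.114×B
Gray = 0.299×10 + 0.587×37 + 0.114×166
Gray = 2.990 + 21.719 + 18.924
Gray = 43.633 → round half up → 44
Gray = 44


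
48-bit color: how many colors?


Colors = 2^bits = 2^48
= 281,474,976,710,656 colors


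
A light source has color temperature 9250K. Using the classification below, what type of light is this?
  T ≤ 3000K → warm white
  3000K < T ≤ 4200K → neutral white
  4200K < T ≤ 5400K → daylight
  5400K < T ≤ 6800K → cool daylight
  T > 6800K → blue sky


Temperature: 9250K
9250K > 6800K → blue sky
Classification: blue sky


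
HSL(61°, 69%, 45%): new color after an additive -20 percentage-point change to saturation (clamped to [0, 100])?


Original S = 69%
Adjustment = -20 percentage points
New S = 69 + (-20) = 49
Clamp to [0, 100] → 49
= HSL(61°, 49%, 45%)


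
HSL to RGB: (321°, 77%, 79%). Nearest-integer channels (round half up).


H=321°, S=0.77, L=0.79
C = (1-|2L-1|)×S = (1-|0.58|)×0.77 = 0.3234
H' = H/60 = 321/60 ≈ 5.3500; X = C×(1-|H' mod 2 - 1|) = 0.21021
m = L - C/2 = 0.79 - 0.1617 = 0.6283
Sector ⌊H'⌋ = 5 → (R',G',B') = (0.3234, 0.0, 0.21021)
RGB = ((R'+m)×255, (G'+m)×255, (B'+m)×255) = (242.6835, 160.2165, 213.82005)
Round half up → RGB(243, 160, 214)


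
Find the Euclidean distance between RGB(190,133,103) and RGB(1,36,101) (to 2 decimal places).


d = √[(R₁-R₂)² + (G₁-G₂)² + (B₁-B₂)²]
d = √[(190-1)² + (133-36)² + (103-101)²]
d = √[35721 + 9409 + 4]
d = √45134
d ≈ 212.45


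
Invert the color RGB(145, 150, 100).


Invert: (255-R, 255-G, 255-B)
R: 255-145 = 110
G: 255-150 = 105
B: 255-100 = 155
= RGB(110, 105, 155)


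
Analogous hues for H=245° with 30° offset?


Base hue: 245°
Left analog: (245 - 30) mod 360 = 215°
Right analog: (245 + 30) mod 360 = 275°
Analogous hues = 215° and 275°


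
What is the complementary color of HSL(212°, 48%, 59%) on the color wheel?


Complement = opposite side of color wheel = hue + 180°
H' = (212 + 180) mod 360 = 32°
S and L unchanged.
= HSL(32°, 48%, 59%)


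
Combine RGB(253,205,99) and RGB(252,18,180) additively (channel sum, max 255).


Additive: each channel = min(255, C₁+C₂)
R: 253+252 = 505 → 255
G: 205+18 = 223 → 223
B: 99+180 = 279 → 255
= RGB(255, 223, 255)
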